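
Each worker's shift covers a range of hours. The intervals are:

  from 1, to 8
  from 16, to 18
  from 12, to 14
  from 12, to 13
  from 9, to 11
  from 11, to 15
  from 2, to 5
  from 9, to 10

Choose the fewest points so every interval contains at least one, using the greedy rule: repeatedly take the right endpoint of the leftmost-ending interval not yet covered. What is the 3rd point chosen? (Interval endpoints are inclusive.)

13

Sort by right endpoint; whenever an interval is uncovered, place a point at its right end.
By right end: [2,5]  [1,8]  [9,10]  [9,11]  [12,13]  [12,14]  [11,15]  [16,18]
[2,5] uncovered → point at 5; [9,10] uncovered → point at 10; [12,13] uncovered → point at 13; [16,18] uncovered → point at 18.
Points: 5, 10, 13, 18 (4 total).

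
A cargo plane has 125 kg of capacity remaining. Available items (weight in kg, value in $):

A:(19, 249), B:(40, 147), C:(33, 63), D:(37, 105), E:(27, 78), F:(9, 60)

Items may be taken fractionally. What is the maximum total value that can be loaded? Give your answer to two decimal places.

Sort by value per unit weight and fill in that order.
Order: A (249/19=13.11) > F (60/9=6.67) > B (147/40=3.67) > E (78/27=2.89) > D (105/37=2.84) > C (63/33=1.91)
Fill: take A (19 @ 249) → take F (9 @ 60) → take B (40 @ 147) → take E (27 @ 78) → take 30/37 of D → 85.14; 125/125 used.
Total value = 619.14

619.14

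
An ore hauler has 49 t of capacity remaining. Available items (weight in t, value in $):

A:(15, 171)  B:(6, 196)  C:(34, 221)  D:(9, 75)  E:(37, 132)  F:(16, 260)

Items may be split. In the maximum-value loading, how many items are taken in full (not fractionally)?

4

Ratios (sorted): B 32.67, F 16.25, A 11.40, D 8.33, C 6.50, E 3.57
take B (6 @ 196); take F (16 @ 260); take A (15 @ 171); take D (9 @ 75); take 3/34 of C → 19.50. Capacity used 49/49.
4 item(s) taken whole; one partial (take 3/34 of C).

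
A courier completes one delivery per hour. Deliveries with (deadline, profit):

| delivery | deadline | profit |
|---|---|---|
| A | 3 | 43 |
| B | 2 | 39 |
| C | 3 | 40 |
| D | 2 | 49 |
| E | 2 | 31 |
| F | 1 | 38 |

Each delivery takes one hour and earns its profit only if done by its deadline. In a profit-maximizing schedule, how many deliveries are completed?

Profit order: D=49 A=43 C=40 B=39 F=38 E=31
Assign: D→slot 2, A→slot 3, C→slot 1, B skipped, F skipped, E skipped.
Slots: [1:C] [2:D] [3:A]
3 of 6 scheduled.

3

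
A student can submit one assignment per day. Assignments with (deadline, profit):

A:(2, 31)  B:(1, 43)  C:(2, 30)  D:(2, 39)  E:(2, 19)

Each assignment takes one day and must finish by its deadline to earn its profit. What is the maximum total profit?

Profit order: B=43 D=39 A=31 C=30 E=19
Assign: B→slot 1, D→slot 2, A skipped, C skipped, E skipped.
Slots: [1:B] [2:D]
Profit = 43 + 39 = 82

82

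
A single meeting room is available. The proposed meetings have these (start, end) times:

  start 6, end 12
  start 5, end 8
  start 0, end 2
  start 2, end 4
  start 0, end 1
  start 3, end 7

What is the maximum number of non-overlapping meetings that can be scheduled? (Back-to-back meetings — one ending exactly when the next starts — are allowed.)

By end time: (0,1), (0,2), (2,4), (3,7), (5,8), (6,12).
Pick (0,1); next start ≥ 1 → (2,4); next start ≥ 4 → (5,8).
Selected 3 meetings.

3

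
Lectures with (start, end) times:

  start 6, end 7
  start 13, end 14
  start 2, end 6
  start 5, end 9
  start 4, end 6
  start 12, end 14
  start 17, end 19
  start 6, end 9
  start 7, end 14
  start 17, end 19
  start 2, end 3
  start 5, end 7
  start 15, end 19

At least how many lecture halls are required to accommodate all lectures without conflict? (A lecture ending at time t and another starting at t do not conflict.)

Events (time:±→running): 2:+→1 2:+→2 3:-→1 4:+→2 5:+→3 5:+→4 … peak 4.

4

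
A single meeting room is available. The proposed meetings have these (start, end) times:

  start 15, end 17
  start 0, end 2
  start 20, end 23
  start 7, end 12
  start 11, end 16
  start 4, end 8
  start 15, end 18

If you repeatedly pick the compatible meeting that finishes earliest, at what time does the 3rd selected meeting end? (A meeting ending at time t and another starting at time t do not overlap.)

16

Sorted by end: (0,2)  (4,8)  (7,12)  (11,16)  (15,17)  (15,18)  (20,23)
take (0,2); take (4,8); take (11,16); skip (15,18); take (20,23).
Selected: (0,2) (4,8) (11,16) (20,23)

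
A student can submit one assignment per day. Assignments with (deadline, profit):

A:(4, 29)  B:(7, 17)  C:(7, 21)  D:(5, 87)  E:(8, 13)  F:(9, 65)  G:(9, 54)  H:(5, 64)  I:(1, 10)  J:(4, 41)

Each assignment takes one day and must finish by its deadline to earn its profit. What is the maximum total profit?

391

Sort by profit descending; place each in the latest free slot ≤ its deadline.
By profit: D(d5,87), F(d9,65), H(d5,64), G(d9,54), J(d4,41), A(d4,29), C(d7,21), B(d7,17), E(d8,13), I(d1,10)
D→slot 5; F→slot 9; H→slot 4; G→slot 8; J→slot 3; A→slot 2; C→slot 7; B→slot 6; E→slot 1; I skipped.
Profit = 13 + 29 + 41 + 64 + 87 + 17 + 21 + 54 + 65 = 391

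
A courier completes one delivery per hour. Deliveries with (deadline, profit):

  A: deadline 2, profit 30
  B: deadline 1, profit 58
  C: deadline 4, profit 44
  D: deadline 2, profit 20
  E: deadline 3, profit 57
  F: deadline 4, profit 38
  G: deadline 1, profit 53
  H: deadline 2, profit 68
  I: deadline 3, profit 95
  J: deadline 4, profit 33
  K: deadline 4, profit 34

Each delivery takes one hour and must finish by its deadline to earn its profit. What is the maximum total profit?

By profit: I(d3,95), H(d2,68), B(d1,58), E(d3,57), G(d1,53), C(d4,44), F(d4,38), K(d4,34), J(d4,33), A(d2,30), D(d2,20)
I→slot 3; H→slot 2; B→slot 1; E skipped; G skipped; C→slot 4; F skipped; K skipped; J skipped; A skipped; D skipped.
Profit = 58 + 68 + 95 + 44 = 265

265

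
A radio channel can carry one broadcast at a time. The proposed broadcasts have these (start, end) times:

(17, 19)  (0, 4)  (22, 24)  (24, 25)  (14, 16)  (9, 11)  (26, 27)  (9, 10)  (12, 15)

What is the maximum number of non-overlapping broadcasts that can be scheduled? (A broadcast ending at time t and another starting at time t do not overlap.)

7

Greedy by earliest finish: after sorting by end time, pick each interval compatible with the last pick.
Sorted by end: (0,4)  (9,10)  (9,11)  (12,15)  (14,16)  (17,19)  (22,24)  (24,25)  (26,27)
take (0,4); take (9,10); skip (9,11); take (12,15); take (17,19); take (22,24); take (24,25); take (26,27).
Selected 7 broadcasts.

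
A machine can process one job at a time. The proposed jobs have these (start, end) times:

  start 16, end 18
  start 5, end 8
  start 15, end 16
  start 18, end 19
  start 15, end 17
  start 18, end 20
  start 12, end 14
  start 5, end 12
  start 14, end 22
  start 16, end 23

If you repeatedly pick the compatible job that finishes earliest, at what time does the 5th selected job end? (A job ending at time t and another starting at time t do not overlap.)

19

Order by finish time; keep every interval that doesn't clash with the previous kept one.
By end time: (5,8), (5,12), (12,14), (15,16), (15,17), (16,18), (18,19), (18,20), (14,22), (16,23).
Pick (5,8); next start ≥ 8 → (12,14); next start ≥ 14 → (15,16); next start ≥ 16 → (16,18); next start ≥ 18 → (18,19).
Selected: (5,8) (12,14) (15,16) (16,18) (18,19)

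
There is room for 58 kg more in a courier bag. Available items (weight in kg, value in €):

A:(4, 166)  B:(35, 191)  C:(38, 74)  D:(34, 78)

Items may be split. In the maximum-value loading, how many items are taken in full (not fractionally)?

2

Sort by value per unit weight and fill in that order.
Order: A (166/4=41.50) > B (191/35=5.46) > D (78/34=2.29) > C (74/38=1.95)
Fill: take A (4 @ 166) → take B (35 @ 191) → take 19/34 of D → 43.59; 58/58 used.
2 item(s) taken whole; one partial (take 19/34 of D).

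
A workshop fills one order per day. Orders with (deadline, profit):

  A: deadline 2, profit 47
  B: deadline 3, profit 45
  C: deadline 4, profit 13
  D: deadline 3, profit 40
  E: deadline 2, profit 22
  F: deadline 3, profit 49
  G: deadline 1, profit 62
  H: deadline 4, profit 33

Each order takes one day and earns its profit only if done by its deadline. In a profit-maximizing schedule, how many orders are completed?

Profit order: G=62 F=49 A=47 B=45 D=40 H=33 E=22 C=13
Assign: G→slot 1, F→slot 3, A→slot 2, B skipped, D skipped, H→slot 4, E skipped, C skipped.
Slots: [1:G] [2:A] [3:F] [4:H]
4 of 8 scheduled.

4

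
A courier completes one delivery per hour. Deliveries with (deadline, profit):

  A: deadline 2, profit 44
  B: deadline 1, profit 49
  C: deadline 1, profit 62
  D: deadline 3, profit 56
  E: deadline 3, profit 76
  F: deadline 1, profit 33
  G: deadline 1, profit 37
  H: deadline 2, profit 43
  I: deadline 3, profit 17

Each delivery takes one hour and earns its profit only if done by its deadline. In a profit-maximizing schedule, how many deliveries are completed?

3

By profit: E(d3,76), C(d1,62), D(d3,56), B(d1,49), A(d2,44), H(d2,43), G(d1,37), F(d1,33), I(d3,17)
E→slot 3; C→slot 1; D→slot 2; B skipped; A skipped; H skipped; G skipped; F skipped; I skipped.
3 of 9 scheduled.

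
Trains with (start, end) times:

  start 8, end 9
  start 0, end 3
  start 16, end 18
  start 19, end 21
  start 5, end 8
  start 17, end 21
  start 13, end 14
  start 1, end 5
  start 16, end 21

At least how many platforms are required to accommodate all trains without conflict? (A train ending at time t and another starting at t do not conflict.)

The answer is the maximum number of intervals overlapping at any instant.
Events (time:±→running): 0:+→1 1:+→2 3:-→1 5:-→0 5:+→1 8:-→0 8:+→1 9:-→0 13:+→1 14:-→0 16:+→1 16:+→2 17:+→3 … peak 3.

3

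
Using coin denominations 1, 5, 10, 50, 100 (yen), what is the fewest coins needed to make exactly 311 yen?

5

311 − 3×100→11 − 1×10→1 − 1×1→0
Total coins = 3 + 1 + 1 = 5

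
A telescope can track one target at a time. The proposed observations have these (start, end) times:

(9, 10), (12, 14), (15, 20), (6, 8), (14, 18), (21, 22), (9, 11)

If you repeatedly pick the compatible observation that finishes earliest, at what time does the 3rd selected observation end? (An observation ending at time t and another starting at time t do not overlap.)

14

Sort by end time and greedily take each interval whose start is ≥ the last chosen end.
Sorted by end: (6,8)  (9,10)  (9,11)  (12,14)  (14,18)  (15,20)  (21,22)
take (6,8); take (9,10); skip (9,11); take (12,14); take (14,18); take (21,22).
Selected: (6,8) (9,10) (12,14) (14,18) (21,22)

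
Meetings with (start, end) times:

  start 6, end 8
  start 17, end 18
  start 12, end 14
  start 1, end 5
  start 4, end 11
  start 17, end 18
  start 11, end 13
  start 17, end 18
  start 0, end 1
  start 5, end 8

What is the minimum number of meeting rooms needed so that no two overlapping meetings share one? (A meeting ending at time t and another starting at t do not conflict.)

3

The answer is the maximum number of intervals overlapping at any instant.
Events (time:±→running): 0:+→1 1:-→0 1:+→1 4:+→2 5:-→1 5:+→2 6:+→3 … peak 3.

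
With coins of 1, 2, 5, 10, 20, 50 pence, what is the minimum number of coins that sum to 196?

196 − 3×50→46 − 2×20→6 − 1×5→1 − 1×1→0
Total coins = 3 + 2 + 1 + 1 = 7

7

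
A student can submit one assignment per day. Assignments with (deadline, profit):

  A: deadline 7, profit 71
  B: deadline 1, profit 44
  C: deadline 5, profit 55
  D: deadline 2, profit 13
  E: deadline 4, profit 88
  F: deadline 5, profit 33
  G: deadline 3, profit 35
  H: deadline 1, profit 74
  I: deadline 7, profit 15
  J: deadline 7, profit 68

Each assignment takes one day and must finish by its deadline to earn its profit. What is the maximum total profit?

Take jobs in profit order; each goes to the latest open slot no later than its deadline.
Profit order: E=88 H=74 A=71 J=68 C=55 B=44 G=35 F=33 I=15 D=13
Assign: E→slot 4, H→slot 1, A→slot 7, J→slot 6, C→slot 5, B skipped, G→slot 3, F→slot 2, I skipped, D skipped.
Slots: [1:H] [2:F] [3:G] [4:E] [5:C] [6:J] [7:A]
Profit = 74 + 33 + 35 + 88 + 55 + 68 + 71 = 424

424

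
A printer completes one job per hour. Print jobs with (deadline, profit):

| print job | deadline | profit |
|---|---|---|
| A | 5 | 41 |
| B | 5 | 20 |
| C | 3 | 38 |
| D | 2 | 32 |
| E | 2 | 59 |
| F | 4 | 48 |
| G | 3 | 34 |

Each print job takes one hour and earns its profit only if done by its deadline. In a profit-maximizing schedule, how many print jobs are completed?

5

Sort by profit descending; place each in the latest free slot ≤ its deadline.
By profit: E(d2,59), F(d4,48), A(d5,41), C(d3,38), G(d3,34), D(d2,32), B(d5,20)
E→slot 2; F→slot 4; A→slot 5; C→slot 3; G→slot 1; D skipped; B skipped.
5 of 7 scheduled.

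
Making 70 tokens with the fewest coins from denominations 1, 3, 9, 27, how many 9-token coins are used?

1

70 − 2×27→16 − 1×9→7 − 2×3→1 − 1×1→0
Count of 9: 1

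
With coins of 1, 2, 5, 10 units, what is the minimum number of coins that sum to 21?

Greedy: take as many of the largest coin as possible, then repeat with the remainder.
21 = 2×10 + 1×1
Total coins = 2 + 1 = 3

3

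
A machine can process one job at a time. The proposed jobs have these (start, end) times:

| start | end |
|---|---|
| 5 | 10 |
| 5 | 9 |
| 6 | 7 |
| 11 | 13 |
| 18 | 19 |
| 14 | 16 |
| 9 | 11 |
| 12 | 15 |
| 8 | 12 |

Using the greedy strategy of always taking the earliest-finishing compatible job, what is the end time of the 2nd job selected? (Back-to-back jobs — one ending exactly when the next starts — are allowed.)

Order by finish time; keep every interval that doesn't clash with the previous kept one.
Sorted by end: (6,7)  (5,9)  (5,10)  (9,11)  (8,12)  (11,13)  (12,15)  (14,16)  (18,19)
take (6,7); skip (5,9); take (9,11); take (11,13); take (14,16); take (18,19).
Selected: (6,7) (9,11) (11,13) (14,16) (18,19)

11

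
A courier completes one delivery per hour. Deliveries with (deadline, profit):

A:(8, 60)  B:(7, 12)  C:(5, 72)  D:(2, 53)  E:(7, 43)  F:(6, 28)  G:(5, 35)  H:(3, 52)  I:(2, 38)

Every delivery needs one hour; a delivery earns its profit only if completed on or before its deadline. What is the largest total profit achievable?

By profit: C(d5,72), A(d8,60), D(d2,53), H(d3,52), E(d7,43), I(d2,38), G(d5,35), F(d6,28), B(d7,12)
C→slot 5; A→slot 8; D→slot 2; H→slot 3; E→slot 7; I→slot 1; G→slot 4; F→slot 6; B skipped.
Profit = 38 + 53 + 52 + 35 + 72 + 28 + 43 + 60 = 381

381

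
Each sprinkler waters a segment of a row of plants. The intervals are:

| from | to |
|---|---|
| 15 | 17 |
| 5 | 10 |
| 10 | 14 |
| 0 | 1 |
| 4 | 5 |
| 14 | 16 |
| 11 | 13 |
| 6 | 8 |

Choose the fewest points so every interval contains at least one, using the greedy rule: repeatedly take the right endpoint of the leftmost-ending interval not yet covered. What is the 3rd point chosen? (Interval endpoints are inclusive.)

Process intervals by earliest right end; each time one isn't hit yet, stab at its right endpoint.
By right end: [0,1]  [4,5]  [6,8]  [5,10]  [11,13]  [10,14]  [14,16]  [15,17]
[0,1] uncovered → point at 1; [4,5] uncovered → point at 5; [6,8] uncovered → point at 8; [11,13] uncovered → point at 13; [14,16] uncovered → point at 16.
Points: 1, 5, 8, 13, 16 (5 total).

8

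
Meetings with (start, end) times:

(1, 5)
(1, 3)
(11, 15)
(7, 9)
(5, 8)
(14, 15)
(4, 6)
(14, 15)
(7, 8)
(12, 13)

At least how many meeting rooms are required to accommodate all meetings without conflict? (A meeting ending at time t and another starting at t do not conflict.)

The answer is the maximum number of intervals overlapping at any instant.
Events (time:±→running): 1:+→1 1:+→2 3:-→1 4:+→2 5:-→1 5:+→2 6:-→1 7:+→2 7:+→3 … peak 3.

3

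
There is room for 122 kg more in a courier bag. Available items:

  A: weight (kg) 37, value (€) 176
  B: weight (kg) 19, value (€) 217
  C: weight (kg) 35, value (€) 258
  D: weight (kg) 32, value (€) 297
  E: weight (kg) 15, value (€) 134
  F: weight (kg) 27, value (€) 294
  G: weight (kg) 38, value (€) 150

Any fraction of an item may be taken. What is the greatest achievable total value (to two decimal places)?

Greedy by value/weight ratio, highest first.
Ratios (sorted): B 11.42, F 10.89, D 9.28, E 8.93, C 7.37, A 4.76, G 3.95
take B (19 @ 217); take F (27 @ 294); take D (32 @ 297); take E (15 @ 134); take 29/35 of C → 213.77. Capacity used 122/122.
Total value = 1155.77

1155.77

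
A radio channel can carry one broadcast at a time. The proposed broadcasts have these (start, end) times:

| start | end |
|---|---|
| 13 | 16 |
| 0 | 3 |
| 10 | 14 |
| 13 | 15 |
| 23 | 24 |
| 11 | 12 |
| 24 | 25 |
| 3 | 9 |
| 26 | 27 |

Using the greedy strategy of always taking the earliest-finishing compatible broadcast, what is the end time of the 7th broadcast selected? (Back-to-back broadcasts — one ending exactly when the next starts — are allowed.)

27

Greedy by earliest finish: after sorting by end time, pick each interval compatible with the last pick.
Sorted by end: (0,3)  (3,9)  (11,12)  (10,14)  (13,15)  (13,16)  (23,24)  (24,25)  (26,27)
take (0,3); take (3,9); take (11,12); skip (10,14); take (13,15); skip (13,16); take (23,24); take (24,25); take (26,27).
Selected: (0,3) (3,9) (11,12) (13,15) (23,24) (24,25) (26,27)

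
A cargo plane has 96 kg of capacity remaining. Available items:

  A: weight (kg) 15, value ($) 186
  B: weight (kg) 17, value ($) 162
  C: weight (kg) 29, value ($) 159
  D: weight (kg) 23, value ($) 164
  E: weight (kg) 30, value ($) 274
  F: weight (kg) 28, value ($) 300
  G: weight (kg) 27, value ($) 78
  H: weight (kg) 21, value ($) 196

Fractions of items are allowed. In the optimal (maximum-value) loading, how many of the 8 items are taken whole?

Ratios (sorted): A 12.40, F 10.71, B 9.53, H 9.33, E 9.13, D 7.13, C 5.48, G 2.89
take A (15 @ 186); take F (28 @ 300); take B (17 @ 162); take H (21 @ 196); take 15/30 of E → 137.00. Capacity used 96/96.
4 item(s) taken whole; one partial (take 15/30 of E).

4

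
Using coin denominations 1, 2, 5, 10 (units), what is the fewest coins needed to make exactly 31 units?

31 = 3×10 + 1×1
Total coins = 3 + 1 = 4

4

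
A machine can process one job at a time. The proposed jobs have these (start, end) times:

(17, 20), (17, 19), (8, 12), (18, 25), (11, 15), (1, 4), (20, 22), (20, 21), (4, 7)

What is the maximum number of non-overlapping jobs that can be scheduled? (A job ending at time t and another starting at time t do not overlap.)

By end time: (1,4), (4,7), (8,12), (11,15), (17,19), (17,20), (20,21), (20,22), (18,25).
Pick (1,4); next start ≥ 4 → (4,7); next start ≥ 7 → (8,12); next start ≥ 12 → (17,19); next start ≥ 19 → (20,21).
Selected 5 jobs.

5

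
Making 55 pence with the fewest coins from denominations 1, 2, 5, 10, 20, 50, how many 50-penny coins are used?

1

Use the largest denomination that fits, subtract, and repeat.
55 − 1×50→5 − 1×5→0
Count of 50: 1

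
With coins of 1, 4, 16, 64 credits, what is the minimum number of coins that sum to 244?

7

Greedy: take as many of the largest coin as possible, then repeat with the remainder.
244 − 3×64→52 − 3×16→4 − 1×4→0
Total coins = 3 + 3 + 1 = 7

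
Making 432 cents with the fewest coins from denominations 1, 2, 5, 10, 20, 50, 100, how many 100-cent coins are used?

4

Use the largest denomination that fits, subtract, and repeat.
432 − 4×100→32 − 1×20→12 − 1×10→2 − 1×2→0
Count of 100: 4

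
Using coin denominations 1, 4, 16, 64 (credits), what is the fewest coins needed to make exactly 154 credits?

154 − 2×64→26 − 1×16→10 − 2×4→2 − 2×1→0
Total coins = 2 + 1 + 2 + 2 = 7

7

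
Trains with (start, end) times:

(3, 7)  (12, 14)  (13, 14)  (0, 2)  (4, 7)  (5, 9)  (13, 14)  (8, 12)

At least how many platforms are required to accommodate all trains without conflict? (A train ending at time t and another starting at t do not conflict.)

3

The answer is the maximum number of intervals overlapping at any instant.
starts: [0, 3, 4, 5, 8, 12, 13, 13]
ends:   [2, 7, 7, 9, 12, 14, 14, 14]
s0→1 e2→0 s3→1 s4→2 s5→3  — peak 3.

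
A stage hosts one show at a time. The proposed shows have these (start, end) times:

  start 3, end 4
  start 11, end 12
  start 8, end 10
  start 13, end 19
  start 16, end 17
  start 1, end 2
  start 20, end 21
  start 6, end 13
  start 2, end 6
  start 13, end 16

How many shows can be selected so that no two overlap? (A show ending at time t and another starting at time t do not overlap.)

7

Sorted by end: (1,2)  (3,4)  (2,6)  (8,10)  (11,12)  (6,13)  (13,16)  (16,17)  (13,19)  (20,21)
take (1,2); take (3,4); take (8,10); take (11,12); take (13,16); take (16,17); take (20,21).
Selected 7 shows.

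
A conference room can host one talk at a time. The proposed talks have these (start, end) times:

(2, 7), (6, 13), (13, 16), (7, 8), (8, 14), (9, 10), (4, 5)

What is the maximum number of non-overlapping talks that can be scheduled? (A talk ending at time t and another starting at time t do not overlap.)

Sorted by end: (4,5)  (2,7)  (7,8)  (9,10)  (6,13)  (8,14)  (13,16)
take (4,5); skip (2,7); take (7,8); take (9,10); take (13,16).
Selected 4 talks.

4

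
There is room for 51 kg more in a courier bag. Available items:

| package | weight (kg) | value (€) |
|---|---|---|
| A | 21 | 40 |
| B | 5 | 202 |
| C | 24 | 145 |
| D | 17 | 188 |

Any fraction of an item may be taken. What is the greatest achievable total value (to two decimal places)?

Greedy by value/weight ratio, highest first.
Ratios (sorted): B 40.40, D 11.06, C 6.04, A 1.90
take B (5 @ 202); take D (17 @ 188); take C (24 @ 145); take 5/21 of A → 9.52. Capacity used 51/51.
Total value = 544.52

544.52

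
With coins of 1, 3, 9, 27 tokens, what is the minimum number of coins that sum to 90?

90 = 3×27 + 1×9
Total coins = 3 + 1 = 4

4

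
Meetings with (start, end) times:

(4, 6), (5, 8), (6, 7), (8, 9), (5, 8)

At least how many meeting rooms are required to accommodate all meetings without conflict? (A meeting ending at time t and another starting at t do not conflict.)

Events (time:±→running): 4:+→1 5:+→2 5:+→3 … peak 3.

3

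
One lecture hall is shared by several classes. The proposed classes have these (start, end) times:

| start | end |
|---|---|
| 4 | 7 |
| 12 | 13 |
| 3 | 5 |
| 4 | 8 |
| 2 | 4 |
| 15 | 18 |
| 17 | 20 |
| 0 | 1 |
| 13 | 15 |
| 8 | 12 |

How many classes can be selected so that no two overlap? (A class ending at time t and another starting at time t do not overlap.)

7

Greedy by earliest finish: after sorting by end time, pick each interval compatible with the last pick.
By end time: (0,1), (2,4), (3,5), (4,7), (4,8), (8,12), (12,13), (13,15), (15,18), (17,20).
Pick (0,1); next start ≥ 1 → (2,4); next start ≥ 4 → (4,7); next start ≥ 7 → (8,12); next start ≥ 12 → (12,13); next start ≥ 13 → (13,15); next start ≥ 15 → (15,18).
Selected 7 classes.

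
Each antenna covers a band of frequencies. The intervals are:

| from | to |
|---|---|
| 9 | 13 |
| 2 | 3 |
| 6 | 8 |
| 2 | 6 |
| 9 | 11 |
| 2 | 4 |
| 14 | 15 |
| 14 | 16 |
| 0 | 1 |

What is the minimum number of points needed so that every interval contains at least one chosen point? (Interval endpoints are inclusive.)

5

Sorted: [0,1] [2,3] [2,4] [2,6] [6,8] [9,11] [9,13] [14,15] [14,16]
{[0,1]} hit by 1; {[2,3],[2,4],[2,6]} hit by 3; {[6,8]} hit by 8; {[9,11],[9,13]} hit by 11; {[14,15],[14,16]} hit by 15.
Points: 1, 3, 8, 11, 15 (5 total).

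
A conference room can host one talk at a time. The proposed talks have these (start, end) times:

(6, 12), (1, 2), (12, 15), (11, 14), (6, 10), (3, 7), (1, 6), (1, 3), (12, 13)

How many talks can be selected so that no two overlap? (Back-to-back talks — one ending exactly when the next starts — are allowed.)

Sorted by end: (1,2)  (1,3)  (1,6)  (3,7)  (6,10)  (6,12)  (12,13)  (11,14)  (12,15)
take (1,2); take (3,7); skip (6,10); take (12,13).
Selected 3 talks.

3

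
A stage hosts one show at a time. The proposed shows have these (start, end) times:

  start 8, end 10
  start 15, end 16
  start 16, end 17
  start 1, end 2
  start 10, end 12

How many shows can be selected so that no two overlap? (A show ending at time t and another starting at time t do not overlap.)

Order by finish time; keep every interval that doesn't clash with the previous kept one.
Sorted by end: (1,2)  (8,10)  (10,12)  (15,16)  (16,17)
take (1,2); take (8,10); take (10,12); take (15,16); take (16,17).
Selected 5 shows.

5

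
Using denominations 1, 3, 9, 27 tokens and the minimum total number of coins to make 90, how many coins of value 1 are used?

90 = 3×27 + 1×9
Count of 1: 0

0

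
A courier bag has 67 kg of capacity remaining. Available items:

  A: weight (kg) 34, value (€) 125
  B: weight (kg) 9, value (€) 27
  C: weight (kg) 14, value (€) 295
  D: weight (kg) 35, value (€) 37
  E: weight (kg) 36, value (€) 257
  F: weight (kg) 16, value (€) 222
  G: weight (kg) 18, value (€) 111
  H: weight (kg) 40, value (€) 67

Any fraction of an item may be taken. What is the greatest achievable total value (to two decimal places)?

Ratios (sorted): C 21.07, F 13.88, E 7.14, G 6.17, A 3.68, B 3.00, H 1.68, D 1.06
take C (14 @ 295); take F (16 @ 222); take E (36 @ 257); take 1/18 of G → 6.17. Capacity used 67/67.
Total value = 780.17

780.17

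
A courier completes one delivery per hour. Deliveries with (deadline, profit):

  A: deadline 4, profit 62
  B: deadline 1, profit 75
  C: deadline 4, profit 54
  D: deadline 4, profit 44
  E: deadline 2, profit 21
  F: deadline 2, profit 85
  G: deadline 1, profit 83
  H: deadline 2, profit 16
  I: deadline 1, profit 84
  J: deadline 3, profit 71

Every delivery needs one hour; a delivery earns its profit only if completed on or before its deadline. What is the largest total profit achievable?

302

By profit: F(d2,85), I(d1,84), G(d1,83), B(d1,75), J(d3,71), A(d4,62), C(d4,54), D(d4,44), E(d2,21), H(d2,16)
F→slot 2; I→slot 1; G skipped; B skipped; J→slot 3; A→slot 4; C skipped; D skipped; E skipped; H skipped.
Profit = 84 + 85 + 71 + 62 = 302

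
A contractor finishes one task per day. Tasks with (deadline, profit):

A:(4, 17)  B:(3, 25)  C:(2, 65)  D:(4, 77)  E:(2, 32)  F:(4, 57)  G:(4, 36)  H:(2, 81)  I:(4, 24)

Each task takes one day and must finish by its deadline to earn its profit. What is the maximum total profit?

Profit order: H=81 D=77 C=65 F=57 G=36 E=32 B=25 I=24 A=17
Assign: H→slot 2, D→slot 4, C→slot 1, F→slot 3, G skipped, E skipped, B skipped, I skipped, A skipped.
Slots: [1:C] [2:H] [3:F] [4:D]
Profit = 65 + 81 + 57 + 77 = 280

280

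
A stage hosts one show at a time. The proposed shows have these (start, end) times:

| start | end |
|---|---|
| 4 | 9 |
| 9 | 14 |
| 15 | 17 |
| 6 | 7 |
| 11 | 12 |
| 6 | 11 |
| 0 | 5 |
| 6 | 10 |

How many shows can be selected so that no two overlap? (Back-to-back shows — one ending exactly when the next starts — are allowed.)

4

By end time: (0,5), (6,7), (4,9), (6,10), (6,11), (11,12), (9,14), (15,17).
Pick (0,5); next start ≥ 5 → (6,7); next start ≥ 7 → (11,12); next start ≥ 12 → (15,17).
Selected 4 shows.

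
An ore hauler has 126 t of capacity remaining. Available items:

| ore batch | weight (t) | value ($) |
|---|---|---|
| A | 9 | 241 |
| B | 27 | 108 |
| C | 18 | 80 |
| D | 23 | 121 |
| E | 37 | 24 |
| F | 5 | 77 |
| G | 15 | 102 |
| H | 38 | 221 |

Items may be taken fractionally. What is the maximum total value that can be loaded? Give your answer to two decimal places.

Sort by value per unit weight and fill in that order.
Order: A (241/9=26.78) > F (77/5=15.40) > G (102/15=6.80) > H (221/38=5.82) > D (121/23=5.26) > C (80/18=4.44) > B (108/27=4.00) > E (24/37=0.65)
Fill: take A (9 @ 241) → take F (5 @ 77) → take G (15 @ 102) → take H (38 @ 221) → take D (23 @ 121) → take C (18 @ 80) → take 18/27 of B → 72.00; 126/126 used.
Total value = 914.00

914.00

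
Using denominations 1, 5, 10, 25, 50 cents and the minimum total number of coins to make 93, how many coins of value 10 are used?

1

93 = 1×50 + 1×25 + 1×10 + 1×5 + 3×1
Count of 10: 1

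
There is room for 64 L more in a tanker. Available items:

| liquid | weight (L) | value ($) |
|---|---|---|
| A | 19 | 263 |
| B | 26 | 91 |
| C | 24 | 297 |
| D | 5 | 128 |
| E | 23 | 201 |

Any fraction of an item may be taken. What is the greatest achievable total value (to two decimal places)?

827.83

Greedy by value/weight ratio, highest first.
Ratios (sorted): D 25.60, A 13.84, C 12.38, E 8.74, B 3.50
take D (5 @ 128); take A (19 @ 263); take C (24 @ 297); take 16/23 of E → 139.83. Capacity used 64/64.
Total value = 827.83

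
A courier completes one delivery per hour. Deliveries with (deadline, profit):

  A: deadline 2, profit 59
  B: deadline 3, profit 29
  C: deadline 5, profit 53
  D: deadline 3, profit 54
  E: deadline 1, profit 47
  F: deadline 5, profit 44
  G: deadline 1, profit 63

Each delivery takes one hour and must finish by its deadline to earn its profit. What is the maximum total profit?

Take jobs in profit order; each goes to the latest open slot no later than its deadline.
By profit: G(d1,63), A(d2,59), D(d3,54), C(d5,53), E(d1,47), F(d5,44), B(d3,29)
G→slot 1; A→slot 2; D→slot 3; C→slot 5; E skipped; F→slot 4; B skipped.
Profit = 63 + 59 + 54 + 44 + 53 = 273

273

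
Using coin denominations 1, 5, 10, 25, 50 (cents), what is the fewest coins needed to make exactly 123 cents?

7

123 = 2×50 + 2×10 + 3×1
Total coins = 2 + 2 + 3 = 7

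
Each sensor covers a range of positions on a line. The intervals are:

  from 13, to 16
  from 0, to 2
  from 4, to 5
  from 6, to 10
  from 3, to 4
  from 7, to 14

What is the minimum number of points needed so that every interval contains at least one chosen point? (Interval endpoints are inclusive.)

Process intervals by earliest right end; each time one isn't hit yet, stab at its right endpoint.
By right end: [0,2]  [3,4]  [4,5]  [6,10]  [7,14]  [13,16]
[0,2] uncovered → point at 2; [3,4] uncovered → point at 4; [6,10] uncovered → point at 10; [13,16] uncovered → point at 16.
Points: 2, 4, 10, 16 (4 total).

4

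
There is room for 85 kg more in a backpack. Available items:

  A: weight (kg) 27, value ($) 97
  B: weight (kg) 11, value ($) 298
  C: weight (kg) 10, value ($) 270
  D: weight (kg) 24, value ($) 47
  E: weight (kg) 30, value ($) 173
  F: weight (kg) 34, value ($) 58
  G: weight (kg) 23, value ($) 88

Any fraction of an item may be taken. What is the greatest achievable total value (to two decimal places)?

868.52

Greedy by value/weight ratio, highest first.
Ratios (sorted): B 27.09, C 27.00, E 5.77, G 3.83, A 3.59, D 1.96, F 1.71
take B (11 @ 298); take C (10 @ 270); take E (30 @ 173); take G (23 @ 88); take 11/27 of A → 39.52. Capacity used 85/85.
Total value = 868.52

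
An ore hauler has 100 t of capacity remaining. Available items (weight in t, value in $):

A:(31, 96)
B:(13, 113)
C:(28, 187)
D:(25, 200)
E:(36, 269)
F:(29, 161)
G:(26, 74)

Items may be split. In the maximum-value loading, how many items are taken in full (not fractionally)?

Ratios (sorted): B 8.69, D 8.00, E 7.47, C 6.68, F 5.55, A 3.10, G 2.85
take B (13 @ 113); take D (25 @ 200); take E (36 @ 269); take 26/28 of C → 173.64. Capacity used 100/100.
3 item(s) taken whole; one partial (take 26/28 of C).

3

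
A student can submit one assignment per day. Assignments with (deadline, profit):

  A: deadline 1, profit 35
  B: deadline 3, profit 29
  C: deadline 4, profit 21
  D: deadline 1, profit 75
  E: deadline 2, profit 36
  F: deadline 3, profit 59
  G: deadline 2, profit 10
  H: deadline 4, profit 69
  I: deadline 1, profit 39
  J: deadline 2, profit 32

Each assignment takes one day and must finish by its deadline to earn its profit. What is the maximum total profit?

Profit order: D=75 H=69 F=59 I=39 E=36 A=35 J=32 B=29 C=21 G=10
Assign: D→slot 1, H→slot 4, F→slot 3, I skipped, E→slot 2, A skipped, J skipped, B skipped, C skipped, G skipped.
Slots: [1:D] [2:E] [3:F] [4:H]
Profit = 75 + 36 + 59 + 69 = 239

239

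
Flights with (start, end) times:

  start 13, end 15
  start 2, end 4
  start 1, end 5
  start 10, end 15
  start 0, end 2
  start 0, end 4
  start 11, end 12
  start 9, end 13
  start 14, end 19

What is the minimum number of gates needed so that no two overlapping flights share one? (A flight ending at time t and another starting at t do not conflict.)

3

Count concurrent intervals with a sweep; the peak is the room count.
Events (time:±→running): 0:+→1 0:+→2 1:+→3 … peak 3.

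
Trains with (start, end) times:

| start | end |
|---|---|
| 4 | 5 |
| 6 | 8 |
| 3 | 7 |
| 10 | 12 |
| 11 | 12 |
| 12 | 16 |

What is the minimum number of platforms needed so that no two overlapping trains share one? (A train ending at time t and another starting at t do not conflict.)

2

Events (time:±→running): 3:+→1 4:+→2 … peak 2.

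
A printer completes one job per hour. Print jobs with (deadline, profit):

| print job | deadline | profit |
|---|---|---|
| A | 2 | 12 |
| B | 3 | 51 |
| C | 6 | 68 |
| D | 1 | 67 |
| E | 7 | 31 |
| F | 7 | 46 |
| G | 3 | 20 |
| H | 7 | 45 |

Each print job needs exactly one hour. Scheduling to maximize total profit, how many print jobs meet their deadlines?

Take jobs in profit order; each goes to the latest open slot no later than its deadline.
By profit: C(d6,68), D(d1,67), B(d3,51), F(d7,46), H(d7,45), E(d7,31), G(d3,20), A(d2,12)
C→slot 6; D→slot 1; B→slot 3; F→slot 7; H→slot 5; E→slot 4; G→slot 2; A skipped.
7 of 8 scheduled.

7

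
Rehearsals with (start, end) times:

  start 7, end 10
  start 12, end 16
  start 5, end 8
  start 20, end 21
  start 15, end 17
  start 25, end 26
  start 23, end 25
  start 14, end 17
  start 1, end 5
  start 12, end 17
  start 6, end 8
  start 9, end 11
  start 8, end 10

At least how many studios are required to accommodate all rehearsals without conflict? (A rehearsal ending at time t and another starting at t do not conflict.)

Count concurrent intervals with a sweep; the peak is the room count.
Events (time:±→running): 1:+→1 5:-→0 5:+→1 6:+→2 7:+→3 8:-→2 8:-→1 8:+→2 9:+→3 10:-→2 10:-→1 11:-→0 12:+→1 12:+→2 14:+→3 15:+→4 … peak 4.

4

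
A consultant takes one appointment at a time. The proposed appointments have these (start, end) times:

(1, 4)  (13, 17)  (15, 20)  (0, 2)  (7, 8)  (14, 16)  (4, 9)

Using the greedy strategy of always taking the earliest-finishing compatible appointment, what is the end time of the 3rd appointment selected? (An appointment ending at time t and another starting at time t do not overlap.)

16

Order by finish time; keep every interval that doesn't clash with the previous kept one.
Sorted by end: (0,2)  (1,4)  (7,8)  (4,9)  (14,16)  (13,17)  (15,20)
take (0,2); take (7,8); take (14,16); skip (15,20).
Selected: (0,2) (7,8) (14,16)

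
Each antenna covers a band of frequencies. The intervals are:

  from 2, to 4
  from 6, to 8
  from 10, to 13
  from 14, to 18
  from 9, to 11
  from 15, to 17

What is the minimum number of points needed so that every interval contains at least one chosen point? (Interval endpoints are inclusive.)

4

Process intervals by earliest right end; each time one isn't hit yet, stab at its right endpoint.
By right end: [2,4]  [6,8]  [9,11]  [10,13]  [15,17]  [14,18]
[2,4] uncovered → point at 4; [6,8] uncovered → point at 8; [9,11] uncovered → point at 11; [15,17] uncovered → point at 17.
Points: 4, 8, 11, 17 (4 total).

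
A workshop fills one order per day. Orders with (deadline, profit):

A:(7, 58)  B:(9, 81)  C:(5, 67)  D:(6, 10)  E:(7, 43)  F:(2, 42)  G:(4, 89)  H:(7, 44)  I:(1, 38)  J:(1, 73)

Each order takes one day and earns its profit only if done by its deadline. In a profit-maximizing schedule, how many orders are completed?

By profit: G(d4,89), B(d9,81), J(d1,73), C(d5,67), A(d7,58), H(d7,44), E(d7,43), F(d2,42), I(d1,38), D(d6,10)
G→slot 4; B→slot 9; J→slot 1; C→slot 5; A→slot 7; H→slot 6; E→slot 3; F→slot 2; I skipped; D skipped.
8 of 10 scheduled.

8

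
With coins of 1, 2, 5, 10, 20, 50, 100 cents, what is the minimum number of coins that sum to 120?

120 = 1×100 + 1×20
Total coins = 1 + 1 = 2

2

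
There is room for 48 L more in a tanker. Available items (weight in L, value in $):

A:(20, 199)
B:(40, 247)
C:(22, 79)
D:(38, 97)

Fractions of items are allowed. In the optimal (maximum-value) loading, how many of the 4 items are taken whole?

Ratios (sorted): A 9.95, B 6.17, C 3.59, D 2.55
take A (20 @ 199); take 28/40 of B → 172.90. Capacity used 48/48.
1 item(s) taken whole; one partial (take 28/40 of B).

1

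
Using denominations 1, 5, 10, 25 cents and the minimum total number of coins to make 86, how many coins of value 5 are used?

86 = 3×25 + 1×10 + 1×1
Count of 5: 0

0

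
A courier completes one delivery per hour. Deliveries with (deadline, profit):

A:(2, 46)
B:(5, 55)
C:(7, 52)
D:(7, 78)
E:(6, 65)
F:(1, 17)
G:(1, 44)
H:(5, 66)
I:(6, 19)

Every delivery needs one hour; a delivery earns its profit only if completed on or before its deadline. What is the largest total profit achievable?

406

Take jobs in profit order; each goes to the latest open slot no later than its deadline.
Profit order: D=78 H=66 E=65 B=55 C=52 A=46 G=44 I=19 F=17
Assign: D→slot 7, H→slot 5, E→slot 6, B→slot 4, C→slot 3, A→slot 2, G→slot 1, I skipped, F skipped.
Slots: [1:G] [2:A] [3:C] [4:B] [5:H] [6:E] [7:D]
Profit = 44 + 46 + 52 + 55 + 66 + 65 + 78 = 406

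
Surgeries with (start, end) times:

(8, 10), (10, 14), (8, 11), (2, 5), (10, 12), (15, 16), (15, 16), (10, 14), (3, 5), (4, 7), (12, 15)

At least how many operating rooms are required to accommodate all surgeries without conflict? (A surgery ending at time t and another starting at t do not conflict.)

Count concurrent intervals with a sweep; the peak is the room count.
Events (time:±→running): 2:+→1 3:+→2 4:+→3 5:-→2 5:-→1 7:-→0 8:+→1 8:+→2 10:-→1 10:+→2 10:+→3 10:+→4 … peak 4.

4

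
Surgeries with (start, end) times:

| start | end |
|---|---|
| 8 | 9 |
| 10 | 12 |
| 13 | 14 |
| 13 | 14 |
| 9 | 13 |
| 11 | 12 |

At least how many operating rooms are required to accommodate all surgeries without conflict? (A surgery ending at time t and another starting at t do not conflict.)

3

Count concurrent intervals with a sweep; the peak is the room count.
starts: [8, 9, 10, 11, 13, 13]
ends:   [9, 12, 12, 13, 14, 14]
s8→1 e9→0 s9→1 s10→2 s11→3  — peak 3.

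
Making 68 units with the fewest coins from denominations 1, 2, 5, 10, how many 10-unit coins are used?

Greedy: take as many of the largest coin as possible, then repeat with the remainder.
68 = 6×10 + 1×5 + 1×2 + 1×1
Count of 10: 6

6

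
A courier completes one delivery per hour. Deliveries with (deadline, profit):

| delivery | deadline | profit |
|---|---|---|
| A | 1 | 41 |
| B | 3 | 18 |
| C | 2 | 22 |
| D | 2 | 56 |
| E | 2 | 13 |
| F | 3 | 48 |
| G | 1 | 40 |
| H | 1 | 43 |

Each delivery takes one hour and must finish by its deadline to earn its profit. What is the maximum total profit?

Sort by profit descending; place each in the latest free slot ≤ its deadline.
Profit order: D=56 F=48 H=43 A=41 G=40 C=22 B=18 E=13
Assign: D→slot 2, F→slot 3, H→slot 1, A skipped, G skipped, C skipped, B skipped, E skipped.
Slots: [1:H] [2:D] [3:F]
Profit = 43 + 56 + 48 = 147

147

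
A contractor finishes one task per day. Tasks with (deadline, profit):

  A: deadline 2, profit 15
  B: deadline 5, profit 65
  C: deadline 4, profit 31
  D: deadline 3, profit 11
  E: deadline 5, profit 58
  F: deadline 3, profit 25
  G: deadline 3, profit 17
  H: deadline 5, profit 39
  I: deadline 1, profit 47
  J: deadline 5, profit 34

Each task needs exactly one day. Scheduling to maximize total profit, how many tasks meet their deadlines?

5

Sort by profit descending; place each in the latest free slot ≤ its deadline.
By profit: B(d5,65), E(d5,58), I(d1,47), H(d5,39), J(d5,34), C(d4,31), F(d3,25), G(d3,17), A(d2,15), D(d3,11)
B→slot 5; E→slot 4; I→slot 1; H→slot 3; J→slot 2; C skipped; F skipped; G skipped; A skipped; D skipped.
5 of 10 scheduled.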